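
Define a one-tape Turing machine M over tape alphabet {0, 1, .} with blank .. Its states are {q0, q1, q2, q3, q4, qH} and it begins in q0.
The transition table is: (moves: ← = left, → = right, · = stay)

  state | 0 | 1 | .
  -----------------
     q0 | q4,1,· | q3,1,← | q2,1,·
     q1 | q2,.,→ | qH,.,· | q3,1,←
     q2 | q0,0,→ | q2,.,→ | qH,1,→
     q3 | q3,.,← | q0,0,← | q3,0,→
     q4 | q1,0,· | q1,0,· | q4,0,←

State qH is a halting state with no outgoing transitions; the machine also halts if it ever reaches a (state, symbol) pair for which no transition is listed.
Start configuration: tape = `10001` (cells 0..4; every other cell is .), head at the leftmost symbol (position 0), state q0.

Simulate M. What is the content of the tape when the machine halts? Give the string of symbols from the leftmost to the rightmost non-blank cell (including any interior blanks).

state=q0 head=0 tape=.[1]0001..   (q0,1)→(q3,1,←)
state=q3 head=-1 tape=[.]10001..   (q3,.)→(q3,0,→)
state=q3 head=0 tape=0[1]0001..   (q3,1)→(q0,0,←)
state=q0 head=-1 tape=[0]00001..   (q0,0)→(q4,1,·)
state=q4 head=-1 tape=[1]00001..   (q4,1)→(q1,0,·)
state=q1 head=-1 tape=[0]00001..   (q1,0)→(q2,.,→)
state=q2 head=0 tape=.[0]0001..   (q2,0)→(q0,0,→)
state=q0 head=1 tape=.0[0]001..   (q0,0)→(q4,1,·)
state=q4 head=1 tape=.0[1]001..   (q4,1)→(q1,0,·)
state=q1 head=1 tape=.0[0]001..   (q1,0)→(q2,.,→)
state=q2 head=2 tape=.0.[0]01..   (q2,0)→(q0,0,→)
state=q0 head=3 tape=.0.0[0]1..   (q0,0)→(q4,1,·)
state=q4 head=3 tape=.0.0[1]1..   (q4,1)→(q1,0,·)
state=q1 head=3 tape=.0.0[0]1..   (q1,0)→(q2,.,→)
state=q2 head=4 tape=.0.0.[1]..   (q2,1)→(q2,.,→)
state=q2 head=5 tape=.0.0..[.].   (q2,.)→(qH,1,→)
state=qH head=6 tape=.0.0..1[.]
The non-blank tape span at halt is 0.0..1.

0.0..1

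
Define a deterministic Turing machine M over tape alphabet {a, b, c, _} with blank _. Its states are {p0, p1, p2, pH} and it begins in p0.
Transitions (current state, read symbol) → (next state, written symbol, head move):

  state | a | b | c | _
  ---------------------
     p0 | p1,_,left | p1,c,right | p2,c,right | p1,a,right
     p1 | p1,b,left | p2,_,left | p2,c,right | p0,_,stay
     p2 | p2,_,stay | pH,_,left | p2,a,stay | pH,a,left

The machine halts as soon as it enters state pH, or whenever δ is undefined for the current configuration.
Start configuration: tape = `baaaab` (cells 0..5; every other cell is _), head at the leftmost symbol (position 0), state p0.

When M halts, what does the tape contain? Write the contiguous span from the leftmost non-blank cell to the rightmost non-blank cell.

c_aaab

p0 | [b]aaaab   read b → write c, move right, go to p1
p1 | c[a]aaab   read a → write b, move left, go to p1
p1 | [c]baaab   read c → write c, move right, go to p2
p2 | c[b]aaab   read b → write _, move left, go to pH
pH | [c]_aaab
The non-blank tape span at halt is c_aaab.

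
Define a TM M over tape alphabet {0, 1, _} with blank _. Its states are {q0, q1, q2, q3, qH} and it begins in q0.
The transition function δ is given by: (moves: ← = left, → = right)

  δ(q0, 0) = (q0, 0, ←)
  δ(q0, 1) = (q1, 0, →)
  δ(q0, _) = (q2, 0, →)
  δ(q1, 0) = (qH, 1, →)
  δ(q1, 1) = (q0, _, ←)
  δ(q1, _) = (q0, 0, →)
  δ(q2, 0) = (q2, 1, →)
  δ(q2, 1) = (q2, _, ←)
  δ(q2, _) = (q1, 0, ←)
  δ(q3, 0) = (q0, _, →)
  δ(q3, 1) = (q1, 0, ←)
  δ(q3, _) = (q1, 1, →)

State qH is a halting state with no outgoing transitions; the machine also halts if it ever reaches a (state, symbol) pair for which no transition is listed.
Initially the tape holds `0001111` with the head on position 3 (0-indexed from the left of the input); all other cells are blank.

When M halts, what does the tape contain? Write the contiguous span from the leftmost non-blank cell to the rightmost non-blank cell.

01010011

state=q0 head=3 tape=_000[1]111   (q0,1)→(q1,0,→)
state=q1 head=4 tape=_0000[1]11   (q1,1)→(q0,_,←)
state=q0 head=3 tape=_000[0]_11   (q0,0)→(q0,0,←)
state=q0 head=2 tape=_00[0]0_11   (q0,0)→(q0,0,←)
state=q0 head=1 tape=_0[0]00_11   (q0,0)→(q0,0,←)
state=q0 head=0 tape=_[0]000_11   (q0,0)→(q0,0,←)
state=q0 head=-1 tape=[_]0000_11   (q0,_)→(q2,0,→)
state=q2 head=0 tape=0[0]000_11   (q2,0)→(q2,1,→)
state=q2 head=1 tape=01[0]00_11   (q2,0)→(q2,1,→)
state=q2 head=2 tape=011[0]0_11   (q2,0)→(q2,1,→)
state=q2 head=3 tape=0111[0]_11   (q2,0)→(q2,1,→)
state=q2 head=4 tape=01111[_]11   (q2,_)→(q1,0,←)
state=q1 head=3 tape=0111[1]011   (q1,1)→(q0,_,←)
state=q0 head=2 tape=011[1]_011   (q0,1)→(q1,0,→)
state=q1 head=3 tape=0110[_]011   (q1,_)→(q0,0,→)
state=q0 head=4 tape=01100[0]11   (q0,0)→(q0,0,←)
state=q0 head=3 tape=0110[0]011   (q0,0)→(q0,0,←)
state=q0 head=2 tape=011[0]0011   (q0,0)→(q0,0,←)
state=q0 head=1 tape=01[1]00011   (q0,1)→(q1,0,→)
state=q1 head=2 tape=010[0]0011   (q1,0)→(qH,1,→)
state=qH head=3 tape=0101[0]011
The non-blank tape span at halt is 01010011.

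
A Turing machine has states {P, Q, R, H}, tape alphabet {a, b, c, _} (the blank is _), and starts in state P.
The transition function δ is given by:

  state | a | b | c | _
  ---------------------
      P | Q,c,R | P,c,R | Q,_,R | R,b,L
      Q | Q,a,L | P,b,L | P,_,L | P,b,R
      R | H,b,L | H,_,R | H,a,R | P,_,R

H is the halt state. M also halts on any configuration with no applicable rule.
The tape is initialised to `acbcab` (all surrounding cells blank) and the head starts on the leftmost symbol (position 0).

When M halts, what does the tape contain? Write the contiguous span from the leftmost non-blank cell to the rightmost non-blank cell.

bc_bb

state=P head=0 tape=[a]cbcab   (P,a)→(Q,c,R)
state=Q head=1 tape=c[c]bcab   (Q,c)→(P,_,L)
state=P head=0 tape=[c]_bcab   (P,c)→(Q,_,R)
state=Q head=1 tape=_[_]bcab   (Q,_)→(P,b,R)
state=P head=2 tape=_b[b]cab   (P,b)→(P,c,R)
state=P head=3 tape=_bc[c]ab   (P,c)→(Q,_,R)
state=Q head=4 tape=_bc_[a]b   (Q,a)→(Q,a,L)
state=Q head=3 tape=_bc[_]ab   (Q,_)→(P,b,R)
state=P head=4 tape=_bcb[a]b   (P,a)→(Q,c,R)
state=Q head=5 tape=_bcbc[b]   (Q,b)→(P,b,L)
state=P head=4 tape=_bcb[c]b   (P,c)→(Q,_,R)
state=Q head=5 tape=_bcb_[b]   (Q,b)→(P,b,L)
state=P head=4 tape=_bcb[_]b   (P,_)→(R,b,L)
state=R head=3 tape=_bc[b]bb   (R,b)→(H,_,R)
state=H head=4 tape=_bc_[b]b
The non-blank tape span at halt is bc_bb.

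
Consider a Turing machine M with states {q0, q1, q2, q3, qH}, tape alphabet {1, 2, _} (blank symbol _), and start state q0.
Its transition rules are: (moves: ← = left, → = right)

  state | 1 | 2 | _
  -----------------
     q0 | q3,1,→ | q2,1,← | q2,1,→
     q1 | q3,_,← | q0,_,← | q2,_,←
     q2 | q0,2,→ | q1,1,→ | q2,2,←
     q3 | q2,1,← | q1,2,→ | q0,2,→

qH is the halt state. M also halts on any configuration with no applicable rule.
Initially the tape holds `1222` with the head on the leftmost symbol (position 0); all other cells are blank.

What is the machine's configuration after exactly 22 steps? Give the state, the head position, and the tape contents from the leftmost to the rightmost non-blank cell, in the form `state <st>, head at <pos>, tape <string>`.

state=q0 head=0 tape=[1]222__   (q0,1)→(q3,1,→)
state=q3 head=1 tape=1[2]22__   (q3,2)→(q1,2,→)
state=q1 head=2 tape=12[2]2__   (q1,2)→(q0,_,←)
state=q0 head=1 tape=1[2]_2__   (q0,2)→(q2,1,←)
state=q2 head=0 tape=[1]1_2__   (q2,1)→(q0,2,→)
state=q0 head=1 tape=2[1]_2__   (q0,1)→(q3,1,→)
state=q3 head=2 tape=21[_]2__   (q3,_)→(q0,2,→)
state=q0 head=3 tape=212[2]__   (q0,2)→(q2,1,←)
state=q2 head=2 tape=21[2]1__   (q2,2)→(q1,1,→)
state=q1 head=3 tape=211[1]__   (q1,1)→(q3,_,←)
state=q3 head=2 tape=21[1]___   (q3,1)→(q2,1,←)
state=q2 head=1 tape=2[1]1___   (q2,1)→(q0,2,→)
state=q0 head=2 tape=22[1]___   (q0,1)→(q3,1,→)
state=q3 head=3 tape=221[_]__   (q3,_)→(q0,2,→)
state=q0 head=4 tape=2212[_]_   (q0,_)→(q2,1,→)
state=q2 head=5 tape=22121[_]   (q2,_)→(q2,2,←)
state=q2 head=4 tape=2212[1]2   (q2,1)→(q0,2,→)
state=q0 head=5 tape=22122[2]   (q0,2)→(q2,1,←)
state=q2 head=4 tape=2212[2]1   (q2,2)→(q1,1,→)
state=q1 head=5 tape=22121[1]   (q1,1)→(q3,_,←)
state=q3 head=4 tape=2212[1]_   (q3,1)→(q2,1,←)
state=q2 head=3 tape=221[2]1_   (q2,2)→(q1,1,→)
state=q1 head=4 tape=2211[1]_
After 22 steps: state q1, head at 4, tape 22111.

state q1, head at 4, tape 22111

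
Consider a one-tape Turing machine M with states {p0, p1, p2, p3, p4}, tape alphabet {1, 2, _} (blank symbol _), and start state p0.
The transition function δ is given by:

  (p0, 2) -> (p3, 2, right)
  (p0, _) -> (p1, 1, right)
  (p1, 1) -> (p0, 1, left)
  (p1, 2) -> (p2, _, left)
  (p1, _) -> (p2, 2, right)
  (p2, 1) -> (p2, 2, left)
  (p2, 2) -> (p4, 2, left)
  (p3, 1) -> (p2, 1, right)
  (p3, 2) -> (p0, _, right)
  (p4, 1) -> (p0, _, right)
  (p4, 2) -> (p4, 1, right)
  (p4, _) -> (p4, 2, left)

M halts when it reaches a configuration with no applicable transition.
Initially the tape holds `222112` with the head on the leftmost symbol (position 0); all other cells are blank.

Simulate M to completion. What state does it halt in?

p3

p0 | [2]22112__   read 2 → write 2, move right, go to p3
p3 | 2[2]2112__   read 2 → write _, move right, go to p0
p0 | 2_[2]112__   read 2 → write 2, move right, go to p3
p3 | 2_2[1]12__   read 1 → write 1, move right, go to p2
p2 | 2_21[1]2__   read 1 → write 2, move left, go to p2
p2 | 2_2[1]22__   read 1 → write 2, move left, go to p2
p2 | 2_[2]222__   read 2 → write 2, move left, go to p4
p4 | 2[_]2222__   read _ → write 2, move left, go to p4
p4 | [2]22222__   read 2 → write 1, move right, go to p4
p4 | 1[2]2222__   read 2 → write 1, move right, go to p4
p4 | 11[2]222__   read 2 → write 1, move right, go to p4
p4 | 111[2]22__   read 2 → write 1, move right, go to p4
p4 | 1111[2]2__   read 2 → write 1, move right, go to p4
p4 | 11111[2]__   read 2 → write 1, move right, go to p4
p4 | 111111[_]_   read _ → write 2, move left, go to p4
p4 | 11111[1]2_   read 1 → write _, move right, go to p0
p0 | 11111_[2]_   read 2 → write 2, move right, go to p3
p3 | 11111_2[_]
No transition is defined for (p3, _); M halts in state p3.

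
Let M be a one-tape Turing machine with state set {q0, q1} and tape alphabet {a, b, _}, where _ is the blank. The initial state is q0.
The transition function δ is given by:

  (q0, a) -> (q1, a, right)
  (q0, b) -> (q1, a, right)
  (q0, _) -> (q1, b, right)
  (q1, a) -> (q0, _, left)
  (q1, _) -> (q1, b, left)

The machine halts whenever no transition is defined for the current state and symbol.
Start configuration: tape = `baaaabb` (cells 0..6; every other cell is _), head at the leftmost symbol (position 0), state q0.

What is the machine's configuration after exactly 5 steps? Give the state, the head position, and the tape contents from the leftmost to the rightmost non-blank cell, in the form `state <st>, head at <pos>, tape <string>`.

state q0, head at -1, tape baaabb

q0 | _[b]aaaabb   read b → write a, move right, go to q1
q1 | _a[a]aaabb   read a → write _, move left, go to q0
q0 | _[a]_aaabb   read a → write a, move right, go to q1
q1 | _a[_]aaabb   read _ → write b, move left, go to q1
q1 | _[a]baaabb   read a → write _, move left, go to q0
q0 | [_]_baaabb
After 5 steps: state q0, head at -1, tape baaabb.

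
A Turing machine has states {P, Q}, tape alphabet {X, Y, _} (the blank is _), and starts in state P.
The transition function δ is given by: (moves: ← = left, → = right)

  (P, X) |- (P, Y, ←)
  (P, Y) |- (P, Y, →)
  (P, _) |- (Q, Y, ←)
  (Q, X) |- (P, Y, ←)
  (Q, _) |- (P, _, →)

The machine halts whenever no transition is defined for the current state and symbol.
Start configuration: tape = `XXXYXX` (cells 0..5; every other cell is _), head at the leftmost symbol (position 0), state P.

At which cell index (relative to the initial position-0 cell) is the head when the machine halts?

state=P head=0 tape=__[X]XXYXX_   (P,X)→(P,Y,←)
state=P head=-1 tape=_[_]YXXYXX_   (P,_)→(Q,Y,←)
state=Q head=-2 tape=[_]YYXXYXX_   (Q,_)→(P,_,→)
state=P head=-1 tape=_[Y]YXXYXX_   (P,Y)→(P,Y,→)
state=P head=0 tape=_Y[Y]XXYXX_   (P,Y)→(P,Y,→)
state=P head=1 tape=_YY[X]XYXX_   (P,X)→(P,Y,←)
state=P head=0 tape=_Y[Y]YXYXX_   (P,Y)→(P,Y,→)
state=P head=1 tape=_YY[Y]XYXX_   (P,Y)→(P,Y,→)
state=P head=2 tape=_YYY[X]YXX_   (P,X)→(P,Y,←)
state=P head=1 tape=_YY[Y]YYXX_   (P,Y)→(P,Y,→)
state=P head=2 tape=_YYY[Y]YXX_   (P,Y)→(P,Y,→)
state=P head=3 tape=_YYYY[Y]XX_   (P,Y)→(P,Y,→)
state=P head=4 tape=_YYYYY[X]X_   (P,X)→(P,Y,←)
state=P head=3 tape=_YYYY[Y]YX_   (P,Y)→(P,Y,→)
state=P head=4 tape=_YYYYY[Y]X_   (P,Y)→(P,Y,→)
state=P head=5 tape=_YYYYYY[X]_   (P,X)→(P,Y,←)
state=P head=4 tape=_YYYYY[Y]Y_   (P,Y)→(P,Y,→)
state=P head=5 tape=_YYYYYY[Y]_   (P,Y)→(P,Y,→)
state=P head=6 tape=_YYYYYYY[_]   (P,_)→(Q,Y,←)
state=Q head=5 tape=_YYYYYY[Y]Y
At halt the head is at cell 5.

5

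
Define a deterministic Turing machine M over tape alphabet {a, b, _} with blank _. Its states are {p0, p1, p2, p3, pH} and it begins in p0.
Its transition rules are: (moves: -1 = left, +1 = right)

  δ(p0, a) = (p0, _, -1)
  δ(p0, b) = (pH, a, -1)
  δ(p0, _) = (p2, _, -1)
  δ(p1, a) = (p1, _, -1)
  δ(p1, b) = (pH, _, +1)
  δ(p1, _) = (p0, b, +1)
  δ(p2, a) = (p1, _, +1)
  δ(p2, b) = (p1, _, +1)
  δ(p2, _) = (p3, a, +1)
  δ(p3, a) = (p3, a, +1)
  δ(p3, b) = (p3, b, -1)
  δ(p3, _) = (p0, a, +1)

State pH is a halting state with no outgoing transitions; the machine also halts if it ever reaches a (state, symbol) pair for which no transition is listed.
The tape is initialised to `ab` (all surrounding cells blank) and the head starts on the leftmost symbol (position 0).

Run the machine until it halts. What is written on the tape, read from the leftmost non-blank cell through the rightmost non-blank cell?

state=p0 head=0 tape=__[a]b   (p0,a)→(p0,_,-1)
state=p0 head=-1 tape=_[_]_b   (p0,_)→(p2,_,-1)
state=p2 head=-2 tape=[_]__b   (p2,_)→(p3,a,+1)
state=p3 head=-1 tape=a[_]_b   (p3,_)→(p0,a,+1)
state=p0 head=0 tape=aa[_]b   (p0,_)→(p2,_,-1)
state=p2 head=-1 tape=a[a]_b   (p2,a)→(p1,_,+1)
state=p1 head=0 tape=a_[_]b   (p1,_)→(p0,b,+1)
state=p0 head=1 tape=a_b[b]   (p0,b)→(pH,a,-1)
state=pH head=0 tape=a_[b]a
The non-blank tape span at halt is a_ba.

a_ba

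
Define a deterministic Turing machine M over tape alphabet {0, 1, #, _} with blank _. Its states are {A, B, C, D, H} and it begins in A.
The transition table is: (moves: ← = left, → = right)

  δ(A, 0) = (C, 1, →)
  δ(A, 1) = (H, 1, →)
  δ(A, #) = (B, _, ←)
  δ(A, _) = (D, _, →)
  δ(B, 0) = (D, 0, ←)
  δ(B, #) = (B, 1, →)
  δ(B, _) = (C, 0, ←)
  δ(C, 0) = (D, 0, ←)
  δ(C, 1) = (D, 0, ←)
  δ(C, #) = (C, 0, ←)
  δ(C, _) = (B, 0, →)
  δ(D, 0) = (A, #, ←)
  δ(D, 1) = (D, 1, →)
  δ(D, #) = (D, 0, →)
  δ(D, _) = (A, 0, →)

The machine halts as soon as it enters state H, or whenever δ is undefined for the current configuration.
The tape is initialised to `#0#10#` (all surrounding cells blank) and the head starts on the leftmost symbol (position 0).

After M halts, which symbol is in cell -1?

#

state=A head=0 tape=___[#]0#10#   (A,#)→(B,_,←)
state=B head=-1 tape=__[_]_0#10#   (B,_)→(C,0,←)
state=C head=-2 tape=_[_]0_0#10#   (C,_)→(B,0,→)
state=B head=-1 tape=_0[0]_0#10#   (B,0)→(D,0,←)
state=D head=-2 tape=_[0]0_0#10#   (D,0)→(A,#,←)
state=A head=-3 tape=[_]#0_0#10#   (A,_)→(D,_,→)
state=D head=-2 tape=_[#]0_0#10#   (D,#)→(D,0,→)
state=D head=-1 tape=_0[0]_0#10#   (D,0)→(A,#,←)
state=A head=-2 tape=_[0]#_0#10#   (A,0)→(C,1,→)
state=C head=-1 tape=_1[#]_0#10#   (C,#)→(C,0,←)
state=C head=-2 tape=_[1]0_0#10#   (C,1)→(D,0,←)
state=D head=-3 tape=[_]00_0#10#   (D,_)→(A,0,→)
state=A head=-2 tape=0[0]0_0#10#   (A,0)→(C,1,→)
state=C head=-1 tape=01[0]_0#10#   (C,0)→(D,0,←)
state=D head=-2 tape=0[1]0_0#10#   (D,1)→(D,1,→)
state=D head=-1 tape=01[0]_0#10#   (D,0)→(A,#,←)
state=A head=-2 tape=0[1]#_0#10#   (A,1)→(H,1,→)
state=H head=-1 tape=01[#]_0#10#
Cell -1 holds # when M halts.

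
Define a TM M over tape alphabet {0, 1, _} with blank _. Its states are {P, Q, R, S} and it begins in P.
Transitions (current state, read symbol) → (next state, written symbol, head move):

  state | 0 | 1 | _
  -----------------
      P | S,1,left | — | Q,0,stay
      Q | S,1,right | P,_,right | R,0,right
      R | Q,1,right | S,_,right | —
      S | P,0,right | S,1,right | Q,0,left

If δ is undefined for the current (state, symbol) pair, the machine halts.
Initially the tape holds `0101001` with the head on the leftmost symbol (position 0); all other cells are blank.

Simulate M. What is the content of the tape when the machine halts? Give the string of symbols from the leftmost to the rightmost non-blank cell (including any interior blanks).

state=P head=0 tape=__[0]101001   (P,0)→(S,1,left)
state=S head=-1 tape=_[_]1101001   (S,_)→(Q,0,left)
state=Q head=-2 tape=[_]01101001   (Q,_)→(R,0,right)
state=R head=-1 tape=0[0]1101001   (R,0)→(Q,1,right)
state=Q head=0 tape=01[1]101001   (Q,1)→(P,_,right)
state=P head=1 tape=01_[1]01001
The non-blank tape span at halt is 01_101001.

01_101001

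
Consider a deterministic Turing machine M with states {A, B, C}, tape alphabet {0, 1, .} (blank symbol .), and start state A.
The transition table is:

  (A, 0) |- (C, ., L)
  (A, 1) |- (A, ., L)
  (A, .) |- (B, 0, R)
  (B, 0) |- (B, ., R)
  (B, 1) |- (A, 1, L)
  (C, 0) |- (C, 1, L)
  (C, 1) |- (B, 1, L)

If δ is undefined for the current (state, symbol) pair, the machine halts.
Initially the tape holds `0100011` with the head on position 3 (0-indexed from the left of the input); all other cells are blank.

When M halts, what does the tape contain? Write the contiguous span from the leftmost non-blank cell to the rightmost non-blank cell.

state=A head=3 tape=.010[0]011   (A,0)→(C,.,L)
state=C head=2 tape=.01[0].011   (C,0)→(C,1,L)
state=C head=1 tape=.0[1]1.011   (C,1)→(B,1,L)
state=B head=0 tape=.[0]11.011   (B,0)→(B,.,R)
state=B head=1 tape=..[1]1.011   (B,1)→(A,1,L)
state=A head=0 tape=.[.]11.011   (A,.)→(B,0,R)
state=B head=1 tape=.0[1]1.011   (B,1)→(A,1,L)
state=A head=0 tape=.[0]11.011   (A,0)→(C,.,L)
state=C head=-1 tape=[.].11.011
The non-blank tape span at halt is 11.011.

11.011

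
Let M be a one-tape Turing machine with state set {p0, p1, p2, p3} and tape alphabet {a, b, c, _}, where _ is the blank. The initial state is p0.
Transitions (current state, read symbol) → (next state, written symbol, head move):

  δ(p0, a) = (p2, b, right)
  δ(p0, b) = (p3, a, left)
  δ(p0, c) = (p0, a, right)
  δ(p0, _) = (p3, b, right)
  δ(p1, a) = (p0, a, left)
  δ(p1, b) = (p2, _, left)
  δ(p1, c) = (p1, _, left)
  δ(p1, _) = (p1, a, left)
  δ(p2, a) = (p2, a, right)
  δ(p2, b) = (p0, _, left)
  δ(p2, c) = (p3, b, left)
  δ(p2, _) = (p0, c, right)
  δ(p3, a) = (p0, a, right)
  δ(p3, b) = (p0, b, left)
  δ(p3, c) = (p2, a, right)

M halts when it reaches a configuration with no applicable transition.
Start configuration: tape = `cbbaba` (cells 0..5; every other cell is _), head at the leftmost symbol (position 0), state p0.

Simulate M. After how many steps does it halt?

p0 | [c]bbaba___   read c → write a, move right, go to p0
p0 | a[b]baba___   read b → write a, move left, go to p3
p3 | [a]ababa___   read a → write a, move right, go to p0
p0 | a[a]baba___   read a → write b, move right, go to p2
p2 | ab[b]aba___   read b → write _, move left, go to p0
p0 | a[b]_aba___   read b → write a, move left, go to p3
p3 | [a]a_aba___   read a → write a, move right, go to p0
p0 | a[a]_aba___   read a → write b, move right, go to p2
p2 | ab[_]aba___   read _ → write c, move right, go to p0
p0 | abc[a]ba___   read a → write b, move right, go to p2
p2 | abcb[b]a___   read b → write _, move left, go to p0
p0 | abc[b]_a___   read b → write a, move left, go to p3
p3 | ab[c]a_a___   read c → write a, move right, go to p2
p2 | aba[a]_a___   read a → write a, move right, go to p2
p2 | abaa[_]a___   read _ → write c, move right, go to p0
p0 | abaac[a]___   read a → write b, move right, go to p2
p2 | abaacb[_]__   read _ → write c, move right, go to p0
p0 | abaacbc[_]_   read _ → write b, move right, go to p3
p3 | abaacbcb[_]
M halts after 18 transitions.

18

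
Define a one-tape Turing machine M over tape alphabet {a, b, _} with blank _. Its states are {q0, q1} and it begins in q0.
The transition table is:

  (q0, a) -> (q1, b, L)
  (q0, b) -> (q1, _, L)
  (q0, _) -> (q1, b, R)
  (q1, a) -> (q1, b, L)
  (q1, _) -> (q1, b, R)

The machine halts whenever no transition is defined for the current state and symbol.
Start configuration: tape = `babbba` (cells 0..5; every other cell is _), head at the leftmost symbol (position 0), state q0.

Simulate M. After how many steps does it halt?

4

state=q0 head=0 tape=_[b]abbba   (q0,b)→(q1,_,L)
state=q1 head=-1 tape=[_]_abbba   (q1,_)→(q1,b,R)
state=q1 head=0 tape=b[_]abbba   (q1,_)→(q1,b,R)
state=q1 head=1 tape=bb[a]bbba   (q1,a)→(q1,b,L)
state=q1 head=0 tape=b[b]bbbba
M halts after 4 transitions.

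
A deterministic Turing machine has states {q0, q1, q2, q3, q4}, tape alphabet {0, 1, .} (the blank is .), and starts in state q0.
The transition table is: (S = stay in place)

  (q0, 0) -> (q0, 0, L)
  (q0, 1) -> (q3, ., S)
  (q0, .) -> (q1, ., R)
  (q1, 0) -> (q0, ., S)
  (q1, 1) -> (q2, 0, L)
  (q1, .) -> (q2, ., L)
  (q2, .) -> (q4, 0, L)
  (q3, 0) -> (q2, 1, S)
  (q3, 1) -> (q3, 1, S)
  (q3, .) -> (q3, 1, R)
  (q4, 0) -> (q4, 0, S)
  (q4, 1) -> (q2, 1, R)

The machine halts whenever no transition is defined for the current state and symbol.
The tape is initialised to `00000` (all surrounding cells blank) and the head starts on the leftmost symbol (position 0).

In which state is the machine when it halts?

state=q0 head=0 tape=.[0]0000.   (q0,0)→(q0,0,L)
state=q0 head=-1 tape=[.]00000.   (q0,.)→(q1,.,R)
state=q1 head=0 tape=.[0]0000.   (q1,0)→(q0,.,S)
state=q0 head=0 tape=.[.]0000.   (q0,.)→(q1,.,R)
state=q1 head=1 tape=..[0]000.   (q1,0)→(q0,.,S)
state=q0 head=1 tape=..[.]000.   (q0,.)→(q1,.,R)
state=q1 head=2 tape=...[0]00.   (q1,0)→(q0,.,S)
state=q0 head=2 tape=...[.]00.   (q0,.)→(q1,.,R)
state=q1 head=3 tape=....[0]0.   (q1,0)→(q0,.,S)
state=q0 head=3 tape=....[.]0.   (q0,.)→(q1,.,R)
state=q1 head=4 tape=.....[0].   (q1,0)→(q0,.,S)
state=q0 head=4 tape=.....[.].   (q0,.)→(q1,.,R)
state=q1 head=5 tape=......[.]   (q1,.)→(q2,.,L)
state=q2 head=4 tape=.....[.].   (q2,.)→(q4,0,L)
state=q4 head=3 tape=....[.]0.
No transition is defined for (q4, .); M halts in state q4.

q4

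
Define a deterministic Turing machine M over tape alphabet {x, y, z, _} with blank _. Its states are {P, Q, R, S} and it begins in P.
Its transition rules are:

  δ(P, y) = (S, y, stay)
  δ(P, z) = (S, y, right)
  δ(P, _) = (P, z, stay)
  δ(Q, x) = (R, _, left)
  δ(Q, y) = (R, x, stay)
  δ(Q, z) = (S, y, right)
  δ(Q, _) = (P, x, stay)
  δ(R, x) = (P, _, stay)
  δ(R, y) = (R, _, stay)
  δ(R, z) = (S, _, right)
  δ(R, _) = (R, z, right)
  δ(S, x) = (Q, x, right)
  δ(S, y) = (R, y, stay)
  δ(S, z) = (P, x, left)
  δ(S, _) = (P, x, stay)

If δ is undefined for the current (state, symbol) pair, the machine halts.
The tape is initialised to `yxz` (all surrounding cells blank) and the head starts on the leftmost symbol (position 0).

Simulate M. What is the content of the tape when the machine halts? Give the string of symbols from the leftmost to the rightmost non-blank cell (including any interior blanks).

P | [y]xz_   read y → write y, move stay, go to S
S | [y]xz_   read y → write y, move stay, go to R
R | [y]xz_   read y → write _, move stay, go to R
R | [_]xz_   read _ → write z, move right, go to R
R | z[x]z_   read x → write _, move stay, go to P
P | z[_]z_   read _ → write z, move stay, go to P
P | z[z]z_   read z → write y, move right, go to S
S | zy[z]_   read z → write x, move left, go to P
P | z[y]x_   read y → write y, move stay, go to S
S | z[y]x_   read y → write y, move stay, go to R
R | z[y]x_   read y → write _, move stay, go to R
R | z[_]x_   read _ → write z, move right, go to R
R | zz[x]_   read x → write _, move stay, go to P
P | zz[_]_   read _ → write z, move stay, go to P
P | zz[z]_   read z → write y, move right, go to S
S | zzy[_]   read _ → write x, move stay, go to P
P | zzy[x]
The non-blank tape span at halt is zzyx.

zzyx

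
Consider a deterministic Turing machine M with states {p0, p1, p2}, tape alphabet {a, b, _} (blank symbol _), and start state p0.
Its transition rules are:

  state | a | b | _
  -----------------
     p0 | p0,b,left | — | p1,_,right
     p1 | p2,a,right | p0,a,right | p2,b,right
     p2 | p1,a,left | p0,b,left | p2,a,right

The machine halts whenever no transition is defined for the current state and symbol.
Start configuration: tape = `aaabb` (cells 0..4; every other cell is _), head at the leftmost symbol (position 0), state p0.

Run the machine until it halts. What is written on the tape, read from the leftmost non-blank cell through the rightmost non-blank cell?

p0 | _[a]aabb   read a → write b, move left, go to p0
p0 | [_]baabb   read _ → write _, move right, go to p1
p1 | _[b]aabb   read b → write a, move right, go to p0
p0 | _a[a]abb   read a → write b, move left, go to p0
p0 | _[a]babb   read a → write b, move left, go to p0
p0 | [_]bbabb   read _ → write _, move right, go to p1
p1 | _[b]babb   read b → write a, move right, go to p0
p0 | _a[b]abb
The non-blank tape span at halt is ababb.

ababb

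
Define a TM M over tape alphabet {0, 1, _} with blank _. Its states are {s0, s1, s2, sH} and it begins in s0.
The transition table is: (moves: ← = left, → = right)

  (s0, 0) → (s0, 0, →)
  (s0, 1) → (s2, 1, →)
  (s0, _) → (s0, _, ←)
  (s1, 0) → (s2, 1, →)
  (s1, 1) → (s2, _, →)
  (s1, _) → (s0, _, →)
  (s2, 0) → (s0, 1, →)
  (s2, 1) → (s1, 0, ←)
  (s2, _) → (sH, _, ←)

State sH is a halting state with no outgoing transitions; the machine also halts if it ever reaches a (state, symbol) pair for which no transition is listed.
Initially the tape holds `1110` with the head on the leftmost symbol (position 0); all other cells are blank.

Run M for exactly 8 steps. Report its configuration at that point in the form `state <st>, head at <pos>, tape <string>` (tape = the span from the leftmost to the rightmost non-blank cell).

state s2, head at 4, tape 111

state=s0 head=0 tape=[1]110_   (s0,1)→(s2,1,→)
state=s2 head=1 tape=1[1]10_   (s2,1)→(s1,0,←)
state=s1 head=0 tape=[1]010_   (s1,1)→(s2,_,→)
state=s2 head=1 tape=_[0]10_   (s2,0)→(s0,1,→)
state=s0 head=2 tape=_1[1]0_   (s0,1)→(s2,1,→)
state=s2 head=3 tape=_11[0]_   (s2,0)→(s0,1,→)
state=s0 head=4 tape=_111[_]   (s0,_)→(s0,_,←)
state=s0 head=3 tape=_11[1]_   (s0,1)→(s2,1,→)
state=s2 head=4 tape=_111[_]
After 8 steps: state s2, head at 4, tape 111.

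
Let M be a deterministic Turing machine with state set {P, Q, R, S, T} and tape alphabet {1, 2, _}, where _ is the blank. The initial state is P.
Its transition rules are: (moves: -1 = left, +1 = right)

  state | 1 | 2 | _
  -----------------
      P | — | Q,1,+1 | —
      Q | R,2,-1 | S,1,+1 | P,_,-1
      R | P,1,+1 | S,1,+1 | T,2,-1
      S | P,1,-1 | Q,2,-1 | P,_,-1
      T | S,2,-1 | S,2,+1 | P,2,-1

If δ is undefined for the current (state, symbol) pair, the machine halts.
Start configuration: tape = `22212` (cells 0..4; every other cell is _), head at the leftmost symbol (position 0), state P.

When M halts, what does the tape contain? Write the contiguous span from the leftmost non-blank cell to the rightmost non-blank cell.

11112

state=P head=0 tape=[2]2212   (P,2)→(Q,1,+1)
state=Q head=1 tape=1[2]212   (Q,2)→(S,1,+1)
state=S head=2 tape=11[2]12   (S,2)→(Q,2,-1)
state=Q head=1 tape=1[1]212   (Q,1)→(R,2,-1)
state=R head=0 tape=[1]2212   (R,1)→(P,1,+1)
state=P head=1 tape=1[2]212   (P,2)→(Q,1,+1)
state=Q head=2 tape=11[2]12   (Q,2)→(S,1,+1)
state=S head=3 tape=111[1]2   (S,1)→(P,1,-1)
state=P head=2 tape=11[1]12
The non-blank tape span at halt is 11112.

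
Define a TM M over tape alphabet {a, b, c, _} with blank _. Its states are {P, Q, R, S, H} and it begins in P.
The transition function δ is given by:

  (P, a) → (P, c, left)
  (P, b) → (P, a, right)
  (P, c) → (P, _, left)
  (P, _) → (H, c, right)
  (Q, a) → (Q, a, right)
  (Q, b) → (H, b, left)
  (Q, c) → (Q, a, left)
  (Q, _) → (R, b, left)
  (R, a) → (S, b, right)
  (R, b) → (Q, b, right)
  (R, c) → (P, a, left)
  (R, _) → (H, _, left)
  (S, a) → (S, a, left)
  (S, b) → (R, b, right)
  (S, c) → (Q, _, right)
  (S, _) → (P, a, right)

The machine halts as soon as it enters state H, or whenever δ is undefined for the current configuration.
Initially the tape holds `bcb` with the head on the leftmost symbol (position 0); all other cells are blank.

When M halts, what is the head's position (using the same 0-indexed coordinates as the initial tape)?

0

P | _[b]cb   read b → write a, move right, go to P
P | _a[c]b   read c → write _, move left, go to P
P | _[a]_b   read a → write c, move left, go to P
P | [_]c_b   read _ → write c, move right, go to H
H | c[c]_b
At halt the head is at cell 0.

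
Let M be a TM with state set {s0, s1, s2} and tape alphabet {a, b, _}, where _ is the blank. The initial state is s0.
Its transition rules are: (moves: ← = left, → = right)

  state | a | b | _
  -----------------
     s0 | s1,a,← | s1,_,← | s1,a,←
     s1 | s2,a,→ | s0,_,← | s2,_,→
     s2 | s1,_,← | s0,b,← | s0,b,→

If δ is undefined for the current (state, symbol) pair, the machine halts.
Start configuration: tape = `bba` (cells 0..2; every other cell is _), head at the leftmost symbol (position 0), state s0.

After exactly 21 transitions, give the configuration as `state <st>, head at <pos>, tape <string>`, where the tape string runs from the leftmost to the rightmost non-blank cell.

state=s0 head=0 tape=____[b]ba   (s0,b)→(s1,_,←)
state=s1 head=-1 tape=___[_]_ba   (s1,_)→(s2,_,→)
state=s2 head=0 tape=____[_]ba   (s2,_)→(s0,b,→)
state=s0 head=1 tape=____b[b]a   (s0,b)→(s1,_,←)
state=s1 head=0 tape=____[b]_a   (s1,b)→(s0,_,←)
state=s0 head=-1 tape=___[_]__a   (s0,_)→(s1,a,←)
state=s1 head=-2 tape=__[_]a__a   (s1,_)→(s2,_,→)
state=s2 head=-1 tape=___[a]__a   (s2,a)→(s1,_,←)
state=s1 head=-2 tape=__[_]___a   (s1,_)→(s2,_,→)
state=s2 head=-1 tape=___[_]__a   (s2,_)→(s0,b,→)
state=s0 head=0 tape=___b[_]_a   (s0,_)→(s1,a,←)
state=s1 head=-1 tape=___[b]a_a   (s1,b)→(s0,_,←)
state=s0 head=-2 tape=__[_]_a_a   (s0,_)→(s1,a,←)
state=s1 head=-3 tape=_[_]a_a_a   (s1,_)→(s2,_,→)
state=s2 head=-2 tape=__[a]_a_a   (s2,a)→(s1,_,←)
state=s1 head=-3 tape=_[_]__a_a   (s1,_)→(s2,_,→)
state=s2 head=-2 tape=__[_]_a_a   (s2,_)→(s0,b,→)
state=s0 head=-1 tape=__b[_]a_a   (s0,_)→(s1,a,←)
state=s1 head=-2 tape=__[b]aa_a   (s1,b)→(s0,_,←)
state=s0 head=-3 tape=_[_]_aa_a   (s0,_)→(s1,a,←)
state=s1 head=-4 tape=[_]a_aa_a   (s1,_)→(s2,_,→)
state=s2 head=-3 tape=_[a]_aa_a
After 21 steps: state s2, head at -3, tape a_aa_a.

state s2, head at -3, tape a_aa_a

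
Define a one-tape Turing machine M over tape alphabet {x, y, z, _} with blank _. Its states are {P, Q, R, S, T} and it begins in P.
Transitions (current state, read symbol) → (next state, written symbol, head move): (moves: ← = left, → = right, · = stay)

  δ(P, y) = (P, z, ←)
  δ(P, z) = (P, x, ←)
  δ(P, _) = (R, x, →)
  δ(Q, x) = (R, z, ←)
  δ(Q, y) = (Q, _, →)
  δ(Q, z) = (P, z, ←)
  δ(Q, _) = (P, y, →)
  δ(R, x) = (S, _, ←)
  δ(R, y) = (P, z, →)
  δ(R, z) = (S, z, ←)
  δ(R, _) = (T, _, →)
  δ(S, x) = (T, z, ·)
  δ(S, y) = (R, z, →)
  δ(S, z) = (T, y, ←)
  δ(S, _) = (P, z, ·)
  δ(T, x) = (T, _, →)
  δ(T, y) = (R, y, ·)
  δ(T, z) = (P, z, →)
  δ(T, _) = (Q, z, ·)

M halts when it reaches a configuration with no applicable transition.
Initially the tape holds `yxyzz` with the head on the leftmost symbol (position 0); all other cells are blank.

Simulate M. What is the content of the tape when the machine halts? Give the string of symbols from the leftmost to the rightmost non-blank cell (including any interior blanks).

P | __[y]xyzz   read y → write z, move ←, go to P
P | _[_]zxyzz   read _ → write x, move →, go to R
R | _x[z]xyzz   read z → write z, move ←, go to S
S | _[x]zxyzz   read x → write z, move ·, go to T
T | _[z]zxyzz   read z → write z, move →, go to P
P | _z[z]xyzz   read z → write x, move ←, go to P
P | _[z]xxyzz   read z → write x, move ←, go to P
P | [_]xxxyzz   read _ → write x, move →, go to R
R | x[x]xxyzz   read x → write _, move ←, go to S
S | [x]_xxyzz   read x → write z, move ·, go to T
T | [z]_xxyzz   read z → write z, move →, go to P
P | z[_]xxyzz   read _ → write x, move →, go to R
R | zx[x]xyzz   read x → write _, move ←, go to S
S | z[x]_xyzz   read x → write z, move ·, go to T
T | z[z]_xyzz   read z → write z, move →, go to P
P | zz[_]xyzz   read _ → write x, move →, go to R
R | zzx[x]yzz   read x → write _, move ←, go to S
S | zz[x]_yzz   read x → write z, move ·, go to T
T | zz[z]_yzz   read z → write z, move →, go to P
P | zzz[_]yzz   read _ → write x, move →, go to R
R | zzzx[y]zz   read y → write z, move →, go to P
P | zzzxz[z]z   read z → write x, move ←, go to P
P | zzzx[z]xz   read z → write x, move ←, go to P
P | zzz[x]xxz
The non-blank tape span at halt is zzzxxxz.

zzzxxxz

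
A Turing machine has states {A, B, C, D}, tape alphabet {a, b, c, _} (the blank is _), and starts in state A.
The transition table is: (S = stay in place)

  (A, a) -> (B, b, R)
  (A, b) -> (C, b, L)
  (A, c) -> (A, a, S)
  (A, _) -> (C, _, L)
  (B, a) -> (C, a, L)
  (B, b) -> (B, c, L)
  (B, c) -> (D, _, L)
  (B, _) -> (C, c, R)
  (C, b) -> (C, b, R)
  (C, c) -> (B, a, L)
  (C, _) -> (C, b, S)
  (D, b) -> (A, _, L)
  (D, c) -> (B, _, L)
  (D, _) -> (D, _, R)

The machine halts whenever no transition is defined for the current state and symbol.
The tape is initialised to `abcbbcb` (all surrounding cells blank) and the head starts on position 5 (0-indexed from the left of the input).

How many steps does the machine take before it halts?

A | ____abcbb[c]b   read c → write a, move S, go to A
A | ____abcbb[a]b   read a → write b, move R, go to B
B | ____abcbbb[b]   read b → write c, move L, go to B
B | ____abcbb[b]c   read b → write c, move L, go to B
B | ____abcb[b]cc   read b → write c, move L, go to B
B | ____abc[b]ccc   read b → write c, move L, go to B
B | ____ab[c]cccc   read c → write _, move L, go to D
D | ____a[b]_cccc   read b → write _, move L, go to A
A | ____[a]__cccc   read a → write b, move R, go to B
B | ____b[_]_cccc   read _ → write c, move R, go to C
C | ____bc[_]cccc   read _ → write b, move S, go to C
C | ____bc[b]cccc   read b → write b, move R, go to C
C | ____bcb[c]ccc   read c → write a, move L, go to B
B | ____bc[b]accc   read b → write c, move L, go to B
B | ____b[c]caccc   read c → write _, move L, go to D
D | ____[b]_caccc   read b → write _, move L, go to A
A | ___[_]__caccc   read _ → write _, move L, go to C
C | __[_]___caccc   read _ → write b, move S, go to C
C | __[b]___caccc   read b → write b, move R, go to C
C | __b[_]__caccc   read _ → write b, move S, go to C
C | __b[b]__caccc   read b → write b, move R, go to C
C | __bb[_]_caccc   read _ → write b, move S, go to C
C | __bb[b]_caccc   read b → write b, move R, go to C
C | __bbb[_]caccc   read _ → write b, move S, go to C
C | __bbb[b]caccc   read b → write b, move R, go to C
C | __bbbb[c]accc   read c → write a, move L, go to B
B | __bbb[b]aaccc   read b → write c, move L, go to B
B | __bb[b]caaccc   read b → write c, move L, go to B
B | __b[b]ccaaccc   read b → write c, move L, go to B
B | __[b]cccaaccc   read b → write c, move L, go to B
B | _[_]ccccaaccc   read _ → write c, move R, go to C
C | _c[c]cccaaccc   read c → write a, move L, go to B
B | _[c]acccaaccc   read c → write _, move L, go to D
D | [_]_acccaaccc   read _ → write _, move R, go to D
D | _[_]acccaaccc   read _ → write _, move R, go to D
D | __[a]cccaaccc
M halts after 35 transitions.

35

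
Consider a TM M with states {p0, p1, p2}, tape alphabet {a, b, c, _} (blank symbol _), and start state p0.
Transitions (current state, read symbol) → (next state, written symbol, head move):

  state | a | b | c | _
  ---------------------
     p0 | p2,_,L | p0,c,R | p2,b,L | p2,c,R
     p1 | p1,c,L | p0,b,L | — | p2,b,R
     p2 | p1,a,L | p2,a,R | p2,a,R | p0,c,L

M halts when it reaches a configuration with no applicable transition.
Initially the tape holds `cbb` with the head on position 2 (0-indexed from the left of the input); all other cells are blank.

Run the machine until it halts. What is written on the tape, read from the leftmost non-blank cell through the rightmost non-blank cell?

state=p0 head=2 tape=__cb[b]___   (p0,b)→(p0,c,R)
state=p0 head=3 tape=__cbc[_]__   (p0,_)→(p2,c,R)
state=p2 head=4 tape=__cbcc[_]_   (p2,_)→(p0,c,L)
state=p0 head=3 tape=__cbc[c]c_   (p0,c)→(p2,b,L)
state=p2 head=2 tape=__cb[c]bc_   (p2,c)→(p2,a,R)
state=p2 head=3 tape=__cba[b]c_   (p2,b)→(p2,a,R)
state=p2 head=4 tape=__cbaa[c]_   (p2,c)→(p2,a,R)
state=p2 head=5 tape=__cbaaa[_]   (p2,_)→(p0,c,L)
state=p0 head=4 tape=__cbaa[a]c   (p0,a)→(p2,_,L)
state=p2 head=3 tape=__cba[a]_c   (p2,a)→(p1,a,L)
state=p1 head=2 tape=__cb[a]a_c   (p1,a)→(p1,c,L)
state=p1 head=1 tape=__c[b]ca_c   (p1,b)→(p0,b,L)
state=p0 head=0 tape=__[c]bca_c   (p0,c)→(p2,b,L)
state=p2 head=-1 tape=_[_]bbca_c   (p2,_)→(p0,c,L)
state=p0 head=-2 tape=[_]cbbca_c   (p0,_)→(p2,c,R)
state=p2 head=-1 tape=c[c]bbca_c   (p2,c)→(p2,a,R)
state=p2 head=0 tape=ca[b]bca_c   (p2,b)→(p2,a,R)
state=p2 head=1 tape=caa[b]ca_c   (p2,b)→(p2,a,R)
state=p2 head=2 tape=caaa[c]a_c   (p2,c)→(p2,a,R)
state=p2 head=3 tape=caaaa[a]_c   (p2,a)→(p1,a,L)
state=p1 head=2 tape=caaa[a]a_c   (p1,a)→(p1,c,L)
state=p1 head=1 tape=caa[a]ca_c   (p1,a)→(p1,c,L)
state=p1 head=0 tape=ca[a]cca_c   (p1,a)→(p1,c,L)
state=p1 head=-1 tape=c[a]ccca_c   (p1,a)→(p1,c,L)
state=p1 head=-2 tape=[c]cccca_c
The non-blank tape span at halt is ccccca_c.

ccccca_c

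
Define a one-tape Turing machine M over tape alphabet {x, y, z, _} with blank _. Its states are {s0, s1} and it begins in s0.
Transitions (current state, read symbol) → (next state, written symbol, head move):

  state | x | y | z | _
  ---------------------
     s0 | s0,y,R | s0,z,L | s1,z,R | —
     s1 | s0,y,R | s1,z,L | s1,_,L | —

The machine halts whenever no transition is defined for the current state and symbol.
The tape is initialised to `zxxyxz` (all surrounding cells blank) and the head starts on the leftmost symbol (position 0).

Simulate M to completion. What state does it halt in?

s1

state=s0 head=0 tape=_[z]xxyxz   (s0,z)→(s1,z,R)
state=s1 head=1 tape=_z[x]xyxz   (s1,x)→(s0,y,R)
state=s0 head=2 tape=_zy[x]yxz   (s0,x)→(s0,y,R)
state=s0 head=3 tape=_zyy[y]xz   (s0,y)→(s0,z,L)
state=s0 head=2 tape=_zy[y]zxz   (s0,y)→(s0,z,L)
state=s0 head=1 tape=_z[y]zzxz   (s0,y)→(s0,z,L)
state=s0 head=0 tape=_[z]zzzxz   (s0,z)→(s1,z,R)
state=s1 head=1 tape=_z[z]zzxz   (s1,z)→(s1,_,L)
state=s1 head=0 tape=_[z]_zzxz   (s1,z)→(s1,_,L)
state=s1 head=-1 tape=[_]__zzxz
No transition is defined for (s1, _); M halts in state s1.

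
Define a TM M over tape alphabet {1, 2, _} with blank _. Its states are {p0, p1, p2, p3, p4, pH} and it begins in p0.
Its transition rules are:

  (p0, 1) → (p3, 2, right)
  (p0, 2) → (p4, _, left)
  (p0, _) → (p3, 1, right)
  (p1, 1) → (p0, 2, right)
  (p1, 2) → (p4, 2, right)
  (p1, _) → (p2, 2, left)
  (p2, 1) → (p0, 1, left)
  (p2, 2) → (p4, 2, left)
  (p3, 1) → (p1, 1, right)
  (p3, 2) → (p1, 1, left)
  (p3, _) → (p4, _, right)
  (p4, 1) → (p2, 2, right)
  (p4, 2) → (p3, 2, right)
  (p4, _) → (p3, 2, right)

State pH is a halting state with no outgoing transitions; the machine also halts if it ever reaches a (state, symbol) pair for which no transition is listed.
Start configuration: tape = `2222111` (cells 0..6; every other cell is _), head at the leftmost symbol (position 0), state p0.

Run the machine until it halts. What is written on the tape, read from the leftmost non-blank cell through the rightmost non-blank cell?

state=p0 head=0 tape=_[2]222111_   (p0,2)→(p4,_,left)
state=p4 head=-1 tape=[_]_222111_   (p4,_)→(p3,2,right)
state=p3 head=0 tape=2[_]222111_   (p3,_)→(p4,_,right)
state=p4 head=1 tape=2_[2]22111_   (p4,2)→(p3,2,right)
state=p3 head=2 tape=2_2[2]2111_   (p3,2)→(p1,1,left)
state=p1 head=1 tape=2_[2]12111_   (p1,2)→(p4,2,right)
state=p4 head=2 tape=2_2[1]2111_   (p4,1)→(p2,2,right)
state=p2 head=3 tape=2_22[2]111_   (p2,2)→(p4,2,left)
state=p4 head=2 tape=2_2[2]2111_   (p4,2)→(p3,2,right)
state=p3 head=3 tape=2_22[2]111_   (p3,2)→(p1,1,left)
state=p1 head=2 tape=2_2[2]1111_   (p1,2)→(p4,2,right)
state=p4 head=3 tape=2_22[1]111_   (p4,1)→(p2,2,right)
state=p2 head=4 tape=2_222[1]11_   (p2,1)→(p0,1,left)
state=p0 head=3 tape=2_22[2]111_   (p0,2)→(p4,_,left)
state=p4 head=2 tape=2_2[2]_111_   (p4,2)→(p3,2,right)
state=p3 head=3 tape=2_22[_]111_   (p3,_)→(p4,_,right)
state=p4 head=4 tape=2_22_[1]11_   (p4,1)→(p2,2,right)
state=p2 head=5 tape=2_22_2[1]1_   (p2,1)→(p0,1,left)
state=p0 head=4 tape=2_22_[2]11_   (p0,2)→(p4,_,left)
state=p4 head=3 tape=2_22[_]_11_   (p4,_)→(p3,2,right)
state=p3 head=4 tape=2_222[_]11_   (p3,_)→(p4,_,right)
state=p4 head=5 tape=2_222_[1]1_   (p4,1)→(p2,2,right)
state=p2 head=6 tape=2_222_2[1]_   (p2,1)→(p0,1,left)
state=p0 head=5 tape=2_222_[2]1_   (p0,2)→(p4,_,left)
state=p4 head=4 tape=2_222[_]_1_   (p4,_)→(p3,2,right)
state=p3 head=5 tape=2_2222[_]1_   (p3,_)→(p4,_,right)
state=p4 head=6 tape=2_2222_[1]_   (p4,1)→(p2,2,right)
state=p2 head=7 tape=2_2222_2[_]
The non-blank tape span at halt is 2_2222_2.

2_2222_2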